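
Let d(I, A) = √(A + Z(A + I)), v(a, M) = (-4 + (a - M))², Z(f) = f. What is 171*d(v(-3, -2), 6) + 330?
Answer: 330 + 171*√37 ≈ 1370.2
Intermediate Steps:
v(a, M) = (-4 + a - M)²
d(I, A) = √(I + 2*A) (d(I, A) = √(A + (A + I)) = √(I + 2*A))
171*d(v(-3, -2), 6) + 330 = 171*√((4 - 2 - 1*(-3))² + 2*6) + 330 = 171*√((4 - 2 + 3)² + 12) + 330 = 171*√(5² + 12) + 330 = 171*√(25 + 12) + 330 = 171*√37 + 330 = 330 + 171*√37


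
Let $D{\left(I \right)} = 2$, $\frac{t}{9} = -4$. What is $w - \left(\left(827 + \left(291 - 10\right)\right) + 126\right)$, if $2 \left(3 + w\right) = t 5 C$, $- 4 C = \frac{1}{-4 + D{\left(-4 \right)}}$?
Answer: $- \frac{4993}{4} \approx -1248.3$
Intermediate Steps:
$t = -36$ ($t = 9 \left(-4\right) = -36$)
$C = \frac{1}{8}$ ($C = - \frac{1}{4 \left(-4 + 2\right)} = - \frac{1}{4 \left(-2\right)} = \left(- \frac{1}{4}\right) \left(- \frac{1}{2}\right) = \frac{1}{8} \approx 0.125$)
$w = - \frac{57}{4}$ ($w = -3 + \frac{\left(-36\right) 5 \cdot \frac{1}{8}}{2} = -3 + \frac{\left(-180\right) \frac{1}{8}}{2} = -3 + \frac{1}{2} \left(- \frac{45}{2}\right) = -3 - \frac{45}{4} = - \frac{57}{4} \approx -14.25$)
$w - \left(\left(827 + \left(291 - 10\right)\right) + 126\right) = - \frac{57}{4} - \left(\left(827 + \left(291 - 10\right)\right) + 126\right) = - \frac{57}{4} - \left(\left(827 + 281\right) + 126\right) = - \frac{57}{4} - \left(1108 + 126\right) = - \frac{57}{4} - 1234 = - \frac{4993}{4}$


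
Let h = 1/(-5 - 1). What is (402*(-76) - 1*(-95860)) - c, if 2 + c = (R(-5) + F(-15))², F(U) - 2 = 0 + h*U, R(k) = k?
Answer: 261239/4 ≈ 65310.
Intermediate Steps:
h = -⅙ (h = 1/(-6) = -⅙ ≈ -0.16667)
F(U) = 2 - U/6 (F(U) = 2 + (0 - U/6) = 2 - U/6)
c = -7/4 (c = -2 + (-5 + (2 - ⅙*(-15)))² = -2 + (-5 + (2 + 5/2))² = -2 + (-5 + 9/2)² = -2 + (-½)² = -2 + ¼ = -7/4 ≈ -1.7500)
(402*(-76) - 1*(-95860)) - c = (402*(-76) - 1*(-95860)) - 1*(-7/4) = (-30552 + 95860) + 7/4 = 65308 + 7/4 = 261239/4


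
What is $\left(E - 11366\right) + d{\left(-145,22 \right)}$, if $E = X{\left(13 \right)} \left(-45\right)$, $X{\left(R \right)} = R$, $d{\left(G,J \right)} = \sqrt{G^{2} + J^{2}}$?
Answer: $-11951 + \sqrt{21509} \approx -11804.0$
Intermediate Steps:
$E = -585$ ($E = 13 \left(-45\right) = -585$)
$\left(E - 11366\right) + d{\left(-145,22 \right)} = \left(-585 - 11366\right) + \sqrt{\left(-145\right)^{2} + 22^{2}} = -11951 + \sqrt{21025 + 484} = -11951 + \sqrt{21509}$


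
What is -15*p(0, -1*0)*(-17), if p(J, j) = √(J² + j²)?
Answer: 0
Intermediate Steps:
-15*p(0, -1*0)*(-17) = -15*√(0² + (-1*0)²)*(-17) = -15*√(0 + 0²)*(-17) = -15*√(0 + 0)*(-17) = -15*√0*(-17) = -15*0*(-17) = 0*(-17) = 0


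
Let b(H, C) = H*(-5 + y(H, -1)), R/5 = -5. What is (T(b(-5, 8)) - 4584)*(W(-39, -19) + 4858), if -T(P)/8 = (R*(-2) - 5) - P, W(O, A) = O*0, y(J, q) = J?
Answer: -22074752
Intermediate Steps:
R = -25 (R = 5*(-5) = -25)
W(O, A) = 0
b(H, C) = H*(-5 + H)
T(P) = -360 + 8*P (T(P) = -8*((-25*(-2) - 5) - P) = -8*((50 - 5) - P) = -8*(45 - P) = -360 + 8*P)
(T(b(-5, 8)) - 4584)*(W(-39, -19) + 4858) = ((-360 + 8*(-5*(-5 - 5))) - 4584)*(0 + 4858) = ((-360 + 8*(-5*(-10))) - 4584)*4858 = ((-360 + 8*50) - 4584)*4858 = ((-360 + 400) - 4584)*4858 = (40 - 4584)*4858 = -4544*4858 = -22074752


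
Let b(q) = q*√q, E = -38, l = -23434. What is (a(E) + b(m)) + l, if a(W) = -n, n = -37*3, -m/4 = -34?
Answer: -23323 + 272*√34 ≈ -21737.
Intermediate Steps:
m = 136 (m = -4*(-34) = 136)
b(q) = q^(3/2)
n = -111
a(W) = 111 (a(W) = -1*(-111) = 111)
(a(E) + b(m)) + l = (111 + 136^(3/2)) - 23434 = (111 + 272*√34) - 23434 = -23323 + 272*√34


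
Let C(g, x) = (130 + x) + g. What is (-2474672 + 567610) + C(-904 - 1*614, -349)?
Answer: -1908799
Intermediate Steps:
C(g, x) = 130 + g + x
(-2474672 + 567610) + C(-904 - 1*614, -349) = (-2474672 + 567610) + (130 + (-904 - 1*614) - 349) = -1907062 + (130 + (-904 - 614) - 349) = -1907062 + (130 - 1518 - 349) = -1907062 - 1737 = -1908799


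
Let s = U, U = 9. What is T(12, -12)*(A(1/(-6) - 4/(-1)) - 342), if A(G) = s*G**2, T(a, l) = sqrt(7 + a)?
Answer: -839*sqrt(19)/4 ≈ -914.28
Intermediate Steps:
s = 9
A(G) = 9*G**2
T(12, -12)*(A(1/(-6) - 4/(-1)) - 342) = sqrt(7 + 12)*(9*(1/(-6) - 4/(-1))**2 - 342) = sqrt(19)*(9*(1*(-1/6) - 4*(-1))**2 - 342) = sqrt(19)*(9*(-1/6 + 4)**2 - 342) = sqrt(19)*(9*(23/6)**2 - 342) = sqrt(19)*(9*(529/36) - 342) = sqrt(19)*(529/4 - 342) = sqrt(19)*(-839/4) = -839*sqrt(19)/4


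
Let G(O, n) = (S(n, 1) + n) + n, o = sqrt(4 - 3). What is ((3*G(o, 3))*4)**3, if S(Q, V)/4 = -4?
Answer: -1728000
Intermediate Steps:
o = 1 (o = sqrt(1) = 1)
S(Q, V) = -16 (S(Q, V) = 4*(-4) = -16)
G(O, n) = -16 + 2*n (G(O, n) = (-16 + n) + n = -16 + 2*n)
((3*G(o, 3))*4)**3 = ((3*(-16 + 2*3))*4)**3 = ((3*(-16 + 6))*4)**3 = ((3*(-10))*4)**3 = (-30*4)**3 = (-120)**3 = -1728000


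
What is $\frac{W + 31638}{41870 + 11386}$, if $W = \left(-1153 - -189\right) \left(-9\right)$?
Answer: $\frac{6719}{8876} \approx 0.75698$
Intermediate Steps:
$W = 8676$ ($W = \left(-1153 + 189\right) \left(-9\right) = \left(-964\right) \left(-9\right) = 8676$)
$\frac{W + 31638}{41870 + 11386} = \frac{8676 + 31638}{41870 + 11386} = \frac{40314}{53256} = 40314 \cdot \frac{1}{53256} = \frac{6719}{8876}$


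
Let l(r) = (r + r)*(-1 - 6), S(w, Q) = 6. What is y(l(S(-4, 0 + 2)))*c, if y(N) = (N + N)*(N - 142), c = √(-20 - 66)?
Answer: 37968*I*√86 ≈ 3.521e+5*I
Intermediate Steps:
l(r) = -14*r (l(r) = (2*r)*(-7) = -14*r)
c = I*√86 (c = √(-86) = I*√86 ≈ 9.2736*I)
y(N) = 2*N*(-142 + N) (y(N) = (2*N)*(-142 + N) = 2*N*(-142 + N))
y(l(S(-4, 0 + 2)))*c = (2*(-14*6)*(-142 - 14*6))*(I*√86) = (2*(-84)*(-142 - 84))*(I*√86) = (2*(-84)*(-226))*(I*√86) = 37968*(I*√86) = 37968*I*√86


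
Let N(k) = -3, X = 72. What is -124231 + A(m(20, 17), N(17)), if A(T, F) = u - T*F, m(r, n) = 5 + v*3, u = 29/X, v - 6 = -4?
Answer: -8942227/72 ≈ -1.2420e+5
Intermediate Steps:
v = 2 (v = 6 - 4 = 2)
u = 29/72 ≈ 0.40278
m(r, n) = 11 (m(r, n) = 5 + 2*3 = 5 + 6 = 11)
A(T, F) = 29/72 - F*T (A(T, F) = 29/72 - T*F = 29/72 - F*T)
-124231 + A(m(20, 17), N(17)) = -124231 + (29/72 - 1*(-3)*11) = -124231 + (29/72 + 33) = -124231 + 2405/72 = -8942227/72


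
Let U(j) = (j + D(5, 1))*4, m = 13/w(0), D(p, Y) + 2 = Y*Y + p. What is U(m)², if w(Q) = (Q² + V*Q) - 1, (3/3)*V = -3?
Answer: 1296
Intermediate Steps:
V = -3
D(p, Y) = -2 + p + Y² (D(p, Y) = -2 + (Y*Y + p) = -2 + (Y² + p) = -2 + (p + Y²) = -2 + p + Y²)
w(Q) = -1 + Q² - 3*Q (w(Q) = (Q² - 3*Q) - 1 = -1 + Q² - 3*Q)
m = -13 (m = 13/(-1 + 0² - 3*0) = 13/(-1 + 0 + 0) = 13/(-1) = 13*(-1) = -13)
U(j) = 16 + 4*j (U(j) = (j + (-2 + 5 + 1²))*4 = (j + (-2 + 5 + 1))*4 = (j + 4)*4 = (4 + j)*4 = 16 + 4*j)
U(m)² = (16 + 4*(-13))² = (16 - 52)² = (-36)² = 1296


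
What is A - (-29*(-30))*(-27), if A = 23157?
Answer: 46647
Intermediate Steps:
A - (-29*(-30))*(-27) = 23157 - (-29*(-30))*(-27) = 23157 - 870*(-27) = 23157 - 1*(-23490) = 23157 + 23490 = 46647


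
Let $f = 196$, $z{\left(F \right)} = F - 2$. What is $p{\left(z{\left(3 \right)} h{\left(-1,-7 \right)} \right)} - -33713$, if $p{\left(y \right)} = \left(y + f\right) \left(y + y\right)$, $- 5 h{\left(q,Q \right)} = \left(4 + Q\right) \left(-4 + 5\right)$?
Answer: $\frac{848723}{25} \approx 33949.0$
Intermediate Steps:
$z{\left(F \right)} = -2 + F$
$h{\left(q,Q \right)} = - \frac{4}{5} - \frac{Q}{5}$ ($h{\left(q,Q \right)} = - \frac{\left(4 + Q\right) \left(-4 + 5\right)}{5} = - \frac{\left(4 + Q\right) 1}{5} = - \frac{4 + Q}{5} = - \frac{4}{5} - \frac{Q}{5}$)
$p{\left(y \right)} = 2 y \left(196 + y\right)$ ($p{\left(y \right)} = \left(y + 196\right) \left(y + y\right) = \left(196 + y\right) 2 y = 2 y \left(196 + y\right)$)
$p{\left(z{\left(3 \right)} h{\left(-1,-7 \right)} \right)} - -33713 = 2 \left(-2 + 3\right) \left(- \frac{4}{5} - - \frac{7}{5}\right) \left(196 + \left(-2 + 3\right) \left(- \frac{4}{5} - - \frac{7}{5}\right)\right) - -33713 = 2 \cdot 1 \left(- \frac{4}{5} + \frac{7}{5}\right) \left(196 + 1 \left(- \frac{4}{5} + \frac{7}{5}\right)\right) + 33713 = 2 \cdot 1 \cdot \frac{3}{5} \left(196 + 1 \cdot \frac{3}{5}\right) + 33713 = 2 \cdot \frac{3}{5} \left(196 + \frac{3}{5}\right) + 33713 = 2 \cdot \frac{3}{5} \cdot \frac{983}{5} + 33713 = \frac{5898}{25} + 33713 = \frac{848723}{25}$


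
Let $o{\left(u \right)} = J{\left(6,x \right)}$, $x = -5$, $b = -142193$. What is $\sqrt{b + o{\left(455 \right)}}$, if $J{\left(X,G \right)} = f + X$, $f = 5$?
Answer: $3 i \sqrt{15798} \approx 377.07 i$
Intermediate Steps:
$J{\left(X,G \right)} = 5 + X$
$o{\left(u \right)} = 11$ ($o{\left(u \right)} = 5 + 6 = 11$)
$\sqrt{b + o{\left(455 \right)}} = \sqrt{-142193 + 11} = \sqrt{-142182} = 3 i \sqrt{15798}$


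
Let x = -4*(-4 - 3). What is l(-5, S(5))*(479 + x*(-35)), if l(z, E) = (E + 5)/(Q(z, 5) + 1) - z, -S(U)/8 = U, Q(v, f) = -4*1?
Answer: -8350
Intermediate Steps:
Q(v, f) = -4
S(U) = -8*U
x = 28 (x = -4*(-7) = 28)
l(z, E) = -5/3 - z - E/3 (l(z, E) = (E + 5)/(-4 + 1) - z = (5 + E)/(-3) - z = (5 + E)*(-1/3) - z = (-5/3 - E/3) - z = -5/3 - z - E/3)
l(-5, S(5))*(479 + x*(-35)) = (-5/3 - 1*(-5) - (-8)*5/3)*(479 + 28*(-35)) = (-5/3 + 5 - 1/3*(-40))*(479 - 980) = (-5/3 + 5 + 40/3)*(-501) = (50/3)*(-501) = -8350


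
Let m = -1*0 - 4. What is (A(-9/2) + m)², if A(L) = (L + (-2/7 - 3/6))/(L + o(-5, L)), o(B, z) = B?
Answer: 209764/17689 ≈ 11.858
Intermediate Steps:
A(L) = (-11/14 + L)/(-5 + L) (A(L) = (L + (-2/7 - 3/6))/(L - 5) = (L + (-2*⅐ - 3*⅙))/(-5 + L) = (L + (-2/7 - ½))/(-5 + L) = (L - 11/14)/(-5 + L) = (-11/14 + L)/(-5 + L))
m = -4 (m = 0 - 4 = -4)
(A(-9/2) + m)² = ((-11/14 - 9/2)/(-5 - 9/2) - 4)² = (-37/7/(-19/2) - 4)² = (-2/19*(-37/7) - 4)² = (74/133 - 4)² = (-458/133)² = 209764/17689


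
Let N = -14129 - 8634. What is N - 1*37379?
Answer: -60142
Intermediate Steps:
N = -22763
N - 1*37379 = -22763 - 1*37379 = -22763 - 37379 = -60142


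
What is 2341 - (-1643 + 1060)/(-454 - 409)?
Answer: 2019700/863 ≈ 2340.3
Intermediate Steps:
2341 - (-1643 + 1060)/(-454 - 409) = 2341 - (-583)/(-863) = 2341 - (-583)*(-1)/863 = 2341 - 1*583/863 = 2341 - 583/863 = 2019700/863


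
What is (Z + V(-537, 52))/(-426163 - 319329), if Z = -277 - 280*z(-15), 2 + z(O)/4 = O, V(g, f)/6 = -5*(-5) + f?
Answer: -19225/745492 ≈ -0.025788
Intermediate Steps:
V(g, f) = 150 + 6*f (V(g, f) = 6*(-5*(-5) + f) = 6*(25 + f) = 150 + 6*f)
z(O) = -8 + 4*O
Z = 18763 (Z = -277 - 280*(-8 + 4*(-15)) = -277 - 280*(-8 - 60) = -277 - 280*(-68) = -277 + 19040 = 18763)
(Z + V(-537, 52))/(-426163 - 319329) = (18763 + (150 + 6*52))/(-426163 - 319329) = (18763 + (150 + 312))/(-745492) = (18763 + 462)*(-1/745492) = 19225*(-1/745492) = -19225/745492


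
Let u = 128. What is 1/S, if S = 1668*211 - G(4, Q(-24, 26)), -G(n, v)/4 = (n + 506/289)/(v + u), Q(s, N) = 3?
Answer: 37859/13324405980 ≈ 2.8413e-6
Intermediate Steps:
G(n, v) = -4*(506/289 + n)/(128 + v) (G(n, v) = -4*(n + 506/289)/(v + 128) = -4*(n + 506*(1/289))/(128 + v) = -4*(n + 506/289)/(128 + v) = -4*(506/289 + n)/(128 + v))
S = 13324405980/37859 (S = 1668*211 - 4*(-506 - 289*4)/(289*(128 + 3)) = 351948 - 4*(-506 - 1156)/(289*131) = 351948 - 4*(-1662)/(289*131) = 351948 - 1*(-6648/37859) = 351948 + 6648/37859 = 13324405980/37859 ≈ 3.5195e+5)
1/S = 1/(13324405980/37859) = 37859/13324405980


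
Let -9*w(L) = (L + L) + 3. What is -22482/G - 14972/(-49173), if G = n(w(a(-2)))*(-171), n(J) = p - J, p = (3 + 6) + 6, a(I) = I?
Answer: 571813049/62597229 ≈ 9.1348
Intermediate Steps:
p = 15 (p = 9 + 6 = 15)
w(L) = -⅓ - 2*L/9 (w(L) = -((L + L) + 3)/9 = -(2*L + 3)/9 = -(3 + 2*L)/9 = -⅓ - 2*L/9)
n(J) = 15 - J
G = -2546 (G = (15 - (-⅓ - 2/9*(-2)))*(-171) = (15 - (-⅓ + 4/9))*(-171) = (15 - 1*⅑)*(-171) = (15 - ⅑)*(-171) = (134/9)*(-171) = -2546)
-22482/G - 14972/(-49173) = -22482/(-2546) - 14972/(-49173) = -22482*(-1/2546) - 14972*(-1/49173) = 11241/1273 + 14972/49173 = 571813049/62597229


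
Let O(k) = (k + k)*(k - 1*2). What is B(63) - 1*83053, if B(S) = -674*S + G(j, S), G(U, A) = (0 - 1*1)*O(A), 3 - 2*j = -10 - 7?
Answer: -133201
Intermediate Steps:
O(k) = 2*k*(-2 + k) (O(k) = (2*k)*(k - 2) = (2*k)*(-2 + k) = 2*k*(-2 + k))
j = 10 (j = 3/2 - (-10 - 7)/2 = 3/2 - ½*(-17) = 3/2 + 17/2 = 10)
G(U, A) = -2*A*(-2 + A) (G(U, A) = (0 - 1*1)*(2*A*(-2 + A)) = (0 - 1)*(2*A*(-2 + A)) = -2*A*(-2 + A))
B(S) = -674*S + 2*S*(2 - S)
B(63) - 1*83053 = 2*63*(-335 - 1*63) - 1*83053 = 2*63*(-335 - 63) - 83053 = 2*63*(-398) - 83053 = -50148 - 83053 = -133201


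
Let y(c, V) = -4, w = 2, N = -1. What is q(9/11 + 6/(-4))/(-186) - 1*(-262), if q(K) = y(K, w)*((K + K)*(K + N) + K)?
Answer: 982892/3751 ≈ 262.03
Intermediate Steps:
q(K) = -4*K - 8*K*(-1 + K) (q(K) = -4*((K + K)*(K - 1) + K) = -4*((2*K)*(-1 + K) + K) = -4*(2*K*(-1 + K) + K) = -4*(K + 2*K*(-1 + K)) = -4*K - 8*K*(-1 + K))
q(9/11 + 6/(-4))/(-186) - 1*(-262) = (4*(9/11 + 6/(-4))*(1 - 2*(9/11 + 6/(-4))))/(-186) - 1*(-262) = (4*(9*(1/11) + 6*(-1/4))*(1 - 2*(9*(1/11) + 6*(-1/4))))*(-1/186) + 262 = (4*(9/11 - 3/2)*(1 - 2*(9/11 - 3/2)))*(-1/186) + 262 = (4*(-15/22)*(1 - 2*(-15/22)))*(-1/186) + 262 = (4*(-15/22)*(1 + 15/11))*(-1/186) + 262 = (4*(-15/22)*(26/11))*(-1/186) + 262 = -780/121*(-1/186) + 262 = 130/3751 + 262 = 982892/3751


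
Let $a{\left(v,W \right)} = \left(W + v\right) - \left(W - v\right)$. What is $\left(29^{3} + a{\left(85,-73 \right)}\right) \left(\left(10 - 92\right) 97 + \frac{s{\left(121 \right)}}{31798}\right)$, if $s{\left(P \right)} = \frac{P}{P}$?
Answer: $- \frac{6211493985669}{31798} \approx -1.9534 \cdot 10^{8}$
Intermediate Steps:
$a{\left(v,W \right)} = 2 v$
$s{\left(P \right)} = 1$
$\left(29^{3} + a{\left(85,-73 \right)}\right) \left(\left(10 - 92\right) 97 + \frac{s{\left(121 \right)}}{31798}\right) = \left(29^{3} + 2 \cdot 85\right) \left(\left(10 - 92\right) 97 + 1 \cdot \frac{1}{31798}\right) = \left(24389 + 170\right) \left(\left(-82\right) 97 + 1 \cdot \frac{1}{31798}\right) = 24559 \left(-7954 + \frac{1}{31798}\right) = 24559 \left(- \frac{252921291}{31798}\right) = - \frac{6211493985669}{31798}$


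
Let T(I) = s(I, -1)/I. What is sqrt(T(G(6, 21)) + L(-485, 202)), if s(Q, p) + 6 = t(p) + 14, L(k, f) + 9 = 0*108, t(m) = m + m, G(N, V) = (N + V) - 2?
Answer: I*sqrt(219)/5 ≈ 2.9597*I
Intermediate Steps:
G(N, V) = -2 + N + V
t(m) = 2*m
L(k, f) = -9 (L(k, f) = -9 + 0*108 = -9 + 0 = -9)
s(Q, p) = 8 + 2*p (s(Q, p) = -6 + (2*p + 14) = -6 + (14 + 2*p) = 8 + 2*p)
T(I) = 6/I (T(I) = (8 + 2*(-1))/I = (8 - 2)/I = 6/I)
sqrt(T(G(6, 21)) + L(-485, 202)) = sqrt(6/(-2 + 6 + 21) - 9) = sqrt(6/25 - 9) = sqrt(-219/25) = I*sqrt(219)/5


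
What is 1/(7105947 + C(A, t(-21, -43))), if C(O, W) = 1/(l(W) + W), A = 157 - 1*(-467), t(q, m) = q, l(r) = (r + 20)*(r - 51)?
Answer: 51/362403298 ≈ 1.4073e-7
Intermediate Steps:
l(r) = (-51 + r)*(20 + r) (l(r) = (20 + r)*(-51 + r) = (-51 + r)*(20 + r))
A = 624 (A = 157 + 467 = 624)
C(O, W) = 1/(-1020 + W² - 30*W) (C(O, W) = 1/((-1020 + W² - 31*W) + W) = 1/(-1020 + W² - 30*W))
1/(7105947 + C(A, t(-21, -43))) = 1/(7105947 + 1/(-1020 + (-21)² - 30*(-21))) = 1/(7105947 + 1/(-1020 + 441 + 630)) = 1/(7105947 + 1/51) = 1/(362403298/51) = 51/362403298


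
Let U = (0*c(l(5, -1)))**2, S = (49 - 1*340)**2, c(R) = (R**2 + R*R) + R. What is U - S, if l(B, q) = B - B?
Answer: -84681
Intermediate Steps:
l(B, q) = 0
c(R) = R + 2*R**2 (c(R) = (R**2 + R**2) + R = 2*R**2 + R = R + 2*R**2)
S = 84681 (S = (49 - 340)**2 = (-291)**2 = 84681)
U = 0 (U = (0*(0*(1 + 2*0)))**2 = (0*(0*(1 + 0)))**2 = (0*(0*1))**2 = (0*0)**2 = 0**2 = 0)
U - S = 0 - 1*84681 = 0 - 84681 = -84681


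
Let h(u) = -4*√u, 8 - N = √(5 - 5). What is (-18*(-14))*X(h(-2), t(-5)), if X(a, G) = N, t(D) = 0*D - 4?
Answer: 2016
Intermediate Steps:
N = 8 (N = 8 - √(5 - 5) = 8 - √0 = 8 - 1*0 = 8 + 0 = 8)
t(D) = -4 (t(D) = 0 - 4 = -4)
X(a, G) = 8
(-18*(-14))*X(h(-2), t(-5)) = -18*(-14)*8 = 252*8 = 2016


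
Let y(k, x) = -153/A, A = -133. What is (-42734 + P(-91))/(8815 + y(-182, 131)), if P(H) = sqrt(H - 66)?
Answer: -2841811/586274 + 133*I*sqrt(157)/1172548 ≈ -4.8472 + 0.0014213*I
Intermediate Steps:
y(k, x) = 153/133 (y(k, x) = -153/(-133) = -153*(-1/133) = 153/133)
P(H) = sqrt(-66 + H)
(-42734 + P(-91))/(8815 + y(-182, 131)) = (-42734 + sqrt(-66 - 91))/(8815 + 153/133) = (-42734 + sqrt(-157))/(1172548/133) = (-42734 + I*sqrt(157))*(133/1172548) = -2841811/586274 + 133*I*sqrt(157)/1172548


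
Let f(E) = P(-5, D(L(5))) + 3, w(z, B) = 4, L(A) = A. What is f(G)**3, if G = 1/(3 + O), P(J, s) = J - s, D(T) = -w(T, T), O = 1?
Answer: 8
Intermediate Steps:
D(T) = -4 (D(T) = -1*4 = -4)
G = 1/4 (G = 1/(3 + 1) = 1/4 ≈ 0.25000)
f(E) = 2 (f(E) = (-5 - 1*(-4)) + 3 = (-5 + 4) + 3 = -1 + 3 = 2)
f(G)**3 = 2**3 = 8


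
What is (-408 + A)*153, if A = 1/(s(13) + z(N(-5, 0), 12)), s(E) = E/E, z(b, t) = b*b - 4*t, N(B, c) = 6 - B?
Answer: -4619223/74 ≈ -62422.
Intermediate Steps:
z(b, t) = b² - 4*t
s(E) = 1
A = 1/74 (A = 1/(1 + ((6 - 1*(-5))² - 4*12)) = 1/(1 + ((6 + 5)² - 48)) = 1/(1 + (11² - 48)) = 1/(1 + (121 - 48)) = 1/(1 + 73) = 1/74 ≈ 0.013514)
(-408 + A)*153 = (-408 + 1/74)*153 = -30191/74*153 = -4619223/74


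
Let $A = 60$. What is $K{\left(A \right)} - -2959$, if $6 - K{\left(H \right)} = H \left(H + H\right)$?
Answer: $-4235$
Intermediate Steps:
$K{\left(H \right)} = 6 - 2 H^{2}$ ($K{\left(H \right)} = 6 - H \left(H + H\right) = 6 - H 2 H = 6 - 2 H^{2}$)
$K{\left(A \right)} - -2959 = \left(6 - 2 \cdot 60^{2}\right) - -2959 = \left(6 - 7200\right) + 2959 = -7194 + 2959 = -4235$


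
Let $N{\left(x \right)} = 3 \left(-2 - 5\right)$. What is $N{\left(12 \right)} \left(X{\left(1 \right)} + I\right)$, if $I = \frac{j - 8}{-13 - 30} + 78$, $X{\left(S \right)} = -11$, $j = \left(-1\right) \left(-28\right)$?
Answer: $- \frac{60081}{43} \approx -1397.2$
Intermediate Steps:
$j = 28$
$N{\left(x \right)} = -21$ ($N{\left(x \right)} = 3 \left(-7\right) = -21$)
$I = \frac{3334}{43}$ ($I = \frac{28 - 8}{-13 - 30} + 78 = \frac{20}{-43} + 78 = 20 \left(- \frac{1}{43}\right) + 78 = - \frac{20}{43} + 78 = \frac{3334}{43} \approx 77.535$)
$N{\left(12 \right)} \left(X{\left(1 \right)} + I\right) = - 21 \left(-11 + \frac{3334}{43}\right) = \left(-21\right) \frac{2861}{43} = - \frac{60081}{43}$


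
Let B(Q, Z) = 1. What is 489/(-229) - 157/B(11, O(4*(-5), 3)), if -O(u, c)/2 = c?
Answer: -36442/229 ≈ -159.14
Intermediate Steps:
O(u, c) = -2*c
489/(-229) - 157/B(11, O(4*(-5), 3)) = 489/(-229) - 157/1 = 489*(-1/229) - 157*1 = -489/229 - 157 = -36442/229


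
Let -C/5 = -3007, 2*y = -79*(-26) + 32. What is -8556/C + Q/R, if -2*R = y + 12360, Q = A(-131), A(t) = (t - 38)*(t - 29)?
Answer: -2302156/500035 ≈ -4.6040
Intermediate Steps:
A(t) = (-38 + t)*(-29 + t)
Q = 27040 (Q = 1102 + (-131)² - 67*(-131) = 1102 + 17161 + 8777 = 27040)
y = 1043 (y = (-79*(-26) + 32)/2 = (2054 + 32)/2 = (½)*2086 = 1043)
R = -13403/2 (R = -(1043 + 12360)/2 = -½*13403 = -13403/2 ≈ -6701.5)
C = 15035 (C = -5*(-3007) = 15035)
-8556/C + Q/R = -8556/15035 + 27040/(-13403/2) = -8556*1/15035 + 27040*(-2/13403) = -276/485 - 4160/1031 = -2302156/500035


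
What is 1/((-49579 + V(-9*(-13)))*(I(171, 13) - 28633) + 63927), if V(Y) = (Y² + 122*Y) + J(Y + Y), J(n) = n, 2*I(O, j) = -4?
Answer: 1/612337497 ≈ 1.6331e-9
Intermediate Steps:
I(O, j) = -2 (I(O, j) = (½)*(-4) = -2)
V(Y) = Y² + 124*Y (V(Y) = (Y² + 122*Y) + (Y + Y) = (Y² + 122*Y) + 2*Y = Y² + 124*Y)
1/((-49579 + V(-9*(-13)))*(I(171, 13) - 28633) + 63927) = 1/((-49579 + (-9*(-13))*(124 - 9*(-13)))*(-2 - 28633) + 63927) = 1/((-49579 + 117*(124 + 117))*(-28635) + 63927) = 1/((-49579 + 117*241)*(-28635) + 63927) = 1/((-49579 + 28197)*(-28635) + 63927) = 1/(-21382*(-28635) + 63927) = 1/(612273570 + 63927) = 1/612337497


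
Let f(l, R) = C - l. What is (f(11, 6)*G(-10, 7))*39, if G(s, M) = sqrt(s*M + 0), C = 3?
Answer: -312*I*sqrt(70) ≈ -2610.4*I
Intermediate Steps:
f(l, R) = 3 - l
G(s, M) = sqrt(M*s) (G(s, M) = sqrt(M*s + 0) = sqrt(M*s))
(f(11, 6)*G(-10, 7))*39 = ((3 - 1*11)*sqrt(7*(-10)))*39 = ((3 - 11)*sqrt(-70))*39 = -8*I*sqrt(70)*39 = -312*I*sqrt(70)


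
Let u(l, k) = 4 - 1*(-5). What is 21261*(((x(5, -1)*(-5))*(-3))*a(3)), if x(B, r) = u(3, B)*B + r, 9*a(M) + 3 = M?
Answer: 0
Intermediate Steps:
u(l, k) = 9 (u(l, k) = 4 + 5 = 9)
a(M) = -1/3 + M/9
x(B, r) = r + 9*B (x(B, r) = 9*B + r = r + 9*B)
21261*(((x(5, -1)*(-5))*(-3))*a(3)) = 21261*((((-1 + 9*5)*(-5))*(-3))*(-1/3 + (1/9)*3)) = 21261*((((-1 + 45)*(-5))*(-3))*(-1/3 + 1/3)) = 21261*(((44*(-5))*(-3))*0) = 21261*(-220*(-3)*0) = 21261*(660*0) = 21261*0 = 0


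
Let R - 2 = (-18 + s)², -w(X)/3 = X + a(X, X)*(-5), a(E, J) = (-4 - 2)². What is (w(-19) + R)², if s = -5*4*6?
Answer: 385847449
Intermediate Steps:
a(E, J) = 36 (a(E, J) = (-6)² = 36)
s = -120 (s = -20*6 = -120)
w(X) = 540 - 3*X (w(X) = -3*(X + 36*(-5)) = -3*(X - 180) = -3*(-180 + X) = 540 - 3*X)
R = 19046 (R = 2 + (-18 - 120)² = 2 + (-138)² = 2 + 19044 = 19046)
(w(-19) + R)² = ((540 - 3*(-19)) + 19046)² = ((540 + 57) + 19046)² = (597 + 19046)² = 19643² = 385847449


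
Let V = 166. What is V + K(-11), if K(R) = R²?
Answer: 287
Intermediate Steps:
V + K(-11) = 166 + (-11)² = 166 + 121 = 287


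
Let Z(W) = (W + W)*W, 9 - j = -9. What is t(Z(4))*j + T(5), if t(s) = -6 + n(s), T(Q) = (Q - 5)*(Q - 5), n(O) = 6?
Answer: 0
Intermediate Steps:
T(Q) = (-5 + Q)**2 (T(Q) = (-5 + Q)*(-5 + Q) = (-5 + Q)**2)
j = 18 (j = 9 - 1*(-9) = 9 + 9 = 18)
Z(W) = 2*W**2 (Z(W) = (2*W)*W = 2*W**2)
t(s) = 0 (t(s) = -6 + 6 = 0)
t(Z(4))*j + T(5) = 0*18 + (-5 + 5)**2 = 0 + 0**2 = 0 + 0 = 0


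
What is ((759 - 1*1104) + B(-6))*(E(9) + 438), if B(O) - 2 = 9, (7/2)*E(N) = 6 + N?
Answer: -1034064/7 ≈ -1.4772e+5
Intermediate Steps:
E(N) = 12/7 + 2*N/7 (E(N) = 2*(6 + N)/7 = 12/7 + 2*N/7)
B(O) = 11 (B(O) = 2 + 9 = 11)
((759 - 1*1104) + B(-6))*(E(9) + 438) = ((759 - 1*1104) + 11)*((12/7 + (2/7)*9) + 438) = ((759 - 1104) + 11)*((12/7 + 18/7) + 438) = (-345 + 11)*(30/7 + 438) = -334*3096/7 = -1034064/7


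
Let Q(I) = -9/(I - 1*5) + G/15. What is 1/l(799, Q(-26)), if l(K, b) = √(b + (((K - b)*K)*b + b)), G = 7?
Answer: 465*√6524675234/26098700936 ≈ 0.0014392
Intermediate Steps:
Q(I) = 7/15 - 9/(-5 + I) (Q(I) = -9/(I - 1*5) + 7/15 = -9/(I - 5) + 7*(1/15) = -9/(-5 + I) + 7/15 = 7/15 - 9/(-5 + I))
l(K, b) = √(2*b + K*b*(K - b)) (l(K, b) = √(b + ((K*(K - b))*b + b)) = √(b + (K*b*(K - b) + b)) = √(b + (b + K*b*(K - b))) = √(2*b + K*b*(K - b)))
1/l(799, Q(-26)) = 1/(√(((-170 + 7*(-26))/(15*(-5 - 26)))*(2 + 799² - 1*799*(-170 + 7*(-26))/(15*(-5 - 26))))) = 1/(√(((1/15)*(-170 - 182)/(-31))*(2 + 638401 - 1*799*(1/15)*(-170 - 182)/(-31)))) = 1/(√(((1/15)*(-1/31)*(-352))*(2 + 638401 - 1*799*(1/15)*(-1/31)*(-352)))) = 1/(√(352*(2 + 638401 - 1*799*352/465)/465)) = 1/(√(352*(2 + 638401 - 281248/465)/465)) = 1/(√((352/465)*(296576147/465))) = 1/(√(104394803744/216225)) = 1/(4*√6524675234/465) = 465*√6524675234/26098700936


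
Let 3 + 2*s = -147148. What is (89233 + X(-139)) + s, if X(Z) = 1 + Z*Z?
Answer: 69959/2 ≈ 34980.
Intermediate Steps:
s = -147151/2 (s = -3/2 + (½)*(-147148) = -3/2 - 73574 = -147151/2 ≈ -73576.)
X(Z) = 1 + Z²
(89233 + X(-139)) + s = (89233 + (1 + (-139)²)) - 147151/2 = (89233 + (1 + 19321)) - 147151/2 = (89233 + 19322) - 147151/2 = 108555 - 147151/2 = 69959/2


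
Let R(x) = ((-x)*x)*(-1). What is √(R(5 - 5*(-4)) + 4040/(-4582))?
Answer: √3275797805/2291 ≈ 24.982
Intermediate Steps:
R(x) = x² (R(x) = -x²*(-1) = x²)
√(R(5 - 5*(-4)) + 4040/(-4582)) = √((5 - 5*(-4))² + 4040/(-4582)) = √((5 + 20)² + 4040*(-1/4582)) = √(25² - 2020/2291) = √(625 - 2020/2291) = √(1429855/2291) = √3275797805/2291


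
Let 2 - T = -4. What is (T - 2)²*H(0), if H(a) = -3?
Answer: -48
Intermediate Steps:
T = 6 (T = 2 - 1*(-4) = 2 + 4 = 6)
(T - 2)²*H(0) = (6 - 2)²*(-3) = 4²*(-3) = 16*(-3) = -48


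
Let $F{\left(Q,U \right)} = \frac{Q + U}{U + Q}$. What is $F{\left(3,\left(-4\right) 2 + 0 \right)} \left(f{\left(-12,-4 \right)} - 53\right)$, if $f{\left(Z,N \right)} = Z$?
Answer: $-65$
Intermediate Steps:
$F{\left(Q,U \right)} = 1$ ($F{\left(Q,U \right)} = \frac{Q + U}{Q + U} = 1$)
$F{\left(3,\left(-4\right) 2 + 0 \right)} \left(f{\left(-12,-4 \right)} - 53\right) = 1 \left(-12 - 53\right) = 1 \left(-65\right) = -65$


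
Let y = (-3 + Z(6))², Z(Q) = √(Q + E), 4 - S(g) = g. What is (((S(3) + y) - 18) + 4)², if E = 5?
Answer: 445 - 84*√11 ≈ 166.40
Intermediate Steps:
S(g) = 4 - g
Z(Q) = √(5 + Q) (Z(Q) = √(Q + 5) = √(5 + Q))
y = (-3 + √11)² (y = (-3 + √(5 + 6))² = (-3 + √11)² ≈ 0.10025)
(((S(3) + y) - 18) + 4)² = ((((4 - 1*3) + (3 - √11)²) - 18) + 4)² = ((((4 - 3) + (3 - √11)²) - 18) + 4)² = (((1 + (3 - √11)²) - 18) + 4)² = ((-17 + (3 - √11)²) + 4)² = (-13 + (3 - √11)²)²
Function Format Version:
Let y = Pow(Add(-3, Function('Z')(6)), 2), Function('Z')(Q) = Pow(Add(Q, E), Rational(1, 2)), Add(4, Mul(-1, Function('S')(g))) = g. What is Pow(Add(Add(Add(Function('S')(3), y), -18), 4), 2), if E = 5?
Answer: Add(445, Mul(-84, Pow(11, Rational(1, 2)))) ≈ 166.40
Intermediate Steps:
Function('S')(g) = Add(4, Mul(-1, g))
Function('Z')(Q) = Pow(Add(5, Q), Rational(1, 2)) (Function('Z')(Q) = Pow(Add(Q, 5), Rational(1, 2)) = Pow(Add(5, Q), Rational(1, 2)))
y = Pow(Add(-3, Pow(11, Rational(1, 2))), 2) (y = Pow(Add(-3, Pow(Add(5, 6), Rational(1, 2))), 2) = Pow(Add(-3, Pow(11, Rational(1, 2))), 2) ≈ 0.10025)
Pow(Add(Add(Add(Function('S')(3), y), -18), 4), 2) = Pow(Add(Add(Add(Add(4, Mul(-1, 3)), Pow(Add(3, Mul(-1, Pow(11, Rational(1, 2)))), 2)), -18), 4), 2) = Pow(Add(Add(Add(Add(4, -3), Pow(Add(3, Mul(-1, Pow(11, Rational(1, 2)))), 2)), -18), 4), 2) = Pow(Add(Add(Add(1, Pow(Add(3, Mul(-1, Pow(11, Rational(1, 2)))), 2)), -18), 4), 2) = Pow(Add(Add(-17, Pow(Add(3, Mul(-1, Pow(11, Rational(1, 2)))), 2)), 4), 2) = Pow(Add(-13, Pow(Add(3, Mul(-1, Pow(11, Rational(1, 2)))), 2)), 2)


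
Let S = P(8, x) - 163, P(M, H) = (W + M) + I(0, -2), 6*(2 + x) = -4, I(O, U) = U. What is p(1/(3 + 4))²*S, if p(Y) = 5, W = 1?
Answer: -3900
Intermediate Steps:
x = -8/3 (x = -2 + (⅙)*(-4) = -2 - ⅔ = -8/3 ≈ -2.6667)
P(M, H) = -1 + M (P(M, H) = (1 + M) - 2 = -1 + M)
S = -156 (S = (-1 + 8) - 163 = 7 - 163 = -156)
p(1/(3 + 4))²*S = 5²*(-156) = 25*(-156) = -3900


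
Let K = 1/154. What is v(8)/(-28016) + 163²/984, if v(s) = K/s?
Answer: 114630993893/4245432576 ≈ 27.001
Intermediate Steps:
K = 1/154 ≈ 0.0064935
v(s) = 1/(154*s)
v(8)/(-28016) + 163²/984 = ((1/154)/8)/(-28016) + 163²/984 = ((1/154)*(⅛))*(-1/28016) + 26569*(1/984) = (1/1232)*(-1/28016) + 26569/984 = -1/34515712 + 26569/984 = 114630993893/4245432576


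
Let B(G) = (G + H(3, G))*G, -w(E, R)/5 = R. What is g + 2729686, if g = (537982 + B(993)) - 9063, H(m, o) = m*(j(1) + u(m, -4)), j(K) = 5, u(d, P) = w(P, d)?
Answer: 4214864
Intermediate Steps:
w(E, R) = -5*R
u(d, P) = -5*d
H(m, o) = m*(5 - 5*m)
B(G) = G*(-30 + G) (B(G) = (G + 5*3*(1 - 1*3))*G = (G + 5*3*(1 - 3))*G = (G + 5*3*(-2))*G = (G - 30)*G = (-30 + G)*G = G*(-30 + G))
g = 1485178 (g = (537982 + 993*(-30 + 993)) - 9063 = (537982 + 993*963) - 9063 = (537982 + 956259) - 9063 = 1494241 - 9063 = 1485178)
g + 2729686 = 1485178 + 2729686 = 4214864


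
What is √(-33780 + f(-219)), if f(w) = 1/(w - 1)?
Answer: I*√408738055/110 ≈ 183.79*I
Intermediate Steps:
f(w) = 1/(-1 + w)
√(-33780 + f(-219)) = √(-33780 + 1/(-1 - 219)) = √(-33780 + 1/(-220)) = √(-33780 - 1/220) = √(-7431601/220) = I*√408738055/110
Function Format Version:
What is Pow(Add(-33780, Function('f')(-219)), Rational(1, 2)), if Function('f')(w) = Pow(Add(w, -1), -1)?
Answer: Mul(Rational(1, 110), I, Pow(408738055, Rational(1, 2))) ≈ Mul(183.79, I)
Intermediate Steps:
Function('f')(w) = Pow(Add(-1, w), -1)
Pow(Add(-33780, Function('f')(-219)), Rational(1, 2)) = Pow(Add(-33780, Pow(Add(-1, -219), -1)), Rational(1, 2)) = Pow(Add(-33780, Pow(-220, -1)), Rational(1, 2)) = Pow(Add(-33780, Rational(-1, 220)), Rational(1, 2)) = Pow(Rational(-7431601, 220), Rational(1, 2)) = Mul(Rational(1, 110), I, Pow(408738055, Rational(1, 2)))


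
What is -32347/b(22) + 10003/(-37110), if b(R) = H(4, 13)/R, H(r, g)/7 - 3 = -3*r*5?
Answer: 419122961/235030 ≈ 1783.3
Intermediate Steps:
H(r, g) = 21 - 105*r (H(r, g) = 21 + 7*(-3*r*5) = 21 + 7*(-15*r) = 21 - 105*r)
b(R) = -399/R (b(R) = (21 - 105*4)/R = (21 - 420)/R = -399/R)
-32347/b(22) + 10003/(-37110) = -32347/((-399/22)) + 10003/(-37110) = -32347/((-399*1/22)) + 10003*(-1/37110) = -32347/(-399/22) - 10003/37110 = -32347*(-22/399) - 10003/37110 = 101662/57 - 10003/37110 = 419122961/235030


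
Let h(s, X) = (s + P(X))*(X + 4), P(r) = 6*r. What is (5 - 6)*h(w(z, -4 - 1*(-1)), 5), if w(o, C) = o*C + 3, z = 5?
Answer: -162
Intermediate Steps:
w(o, C) = 3 + C*o (w(o, C) = C*o + 3 = 3 + C*o)
h(s, X) = (4 + X)*(s + 6*X) (h(s, X) = (s + 6*X)*(X + 4) = (s + 6*X)*(4 + X) = (4 + X)*(s + 6*X))
(5 - 6)*h(w(z, -4 - 1*(-1)), 5) = (5 - 6)*(4*(3 + (-4 - 1*(-1))*5) + 6*5² + 24*5 + 5*(3 + (-4 - 1*(-1))*5)) = -(4*(3 + (-4 + 1)*5) + 6*25 + 120 + 5*(3 + (-4 + 1)*5)) = -(4*(3 - 3*5) + 150 + 120 + 5*(3 - 3*5)) = -(4*(3 - 15) + 150 + 120 + 5*(3 - 15)) = -(4*(-12) + 150 + 120 + 5*(-12)) = -(-48 + 150 + 120 - 60) = -1*162 = -162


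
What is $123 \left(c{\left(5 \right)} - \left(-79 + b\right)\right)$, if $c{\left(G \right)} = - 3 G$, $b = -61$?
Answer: $15375$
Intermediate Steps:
$123 \left(c{\left(5 \right)} - \left(-79 + b\right)\right) = 123 \left(\left(-3\right) 5 + \left(79 - -61\right)\right) = 123 \left(-15 + \left(79 + 61\right)\right) = 123 \left(-15 + 140\right) = 123 \cdot 125 = 15375$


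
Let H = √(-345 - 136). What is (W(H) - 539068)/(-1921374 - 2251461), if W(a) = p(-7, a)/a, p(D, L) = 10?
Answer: 539068/4172835 + 2*I*√481/401426727 ≈ 0.12918 + 1.0927e-7*I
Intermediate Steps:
H = I*√481 (H = √(-481) = I*√481 ≈ 21.932*I)
W(a) = 10/a
(W(H) - 539068)/(-1921374 - 2251461) = (10/((I*√481)) - 539068)/(-1921374 - 2251461) = (10*(-I*√481/481) - 539068)/(-4172835) = (-10*I*√481/481 - 539068)*(-1/4172835) = (-539068 - 10*I*√481/481)*(-1/4172835) = 539068/4172835 + 2*I*√481/401426727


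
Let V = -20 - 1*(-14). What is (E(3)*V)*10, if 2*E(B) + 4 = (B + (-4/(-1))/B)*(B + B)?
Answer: -660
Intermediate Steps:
V = -6 (V = -20 + 14 = -6)
E(B) = -2 + B*(B + 4/B) (E(B) = -2 + ((B + (-4/(-1))/B)*(B + B))/2 = -2 + ((B + (-4*(-1))/B)*(2*B))/2 = -2 + ((B + 4/B)*(2*B))/2 = -2 + (2*B*(B + 4/B))/2 = -2 + B*(B + 4/B))
(E(3)*V)*10 = ((2 + 3²)*(-6))*10 = ((2 + 9)*(-6))*10 = (11*(-6))*10 = -66*10 = -660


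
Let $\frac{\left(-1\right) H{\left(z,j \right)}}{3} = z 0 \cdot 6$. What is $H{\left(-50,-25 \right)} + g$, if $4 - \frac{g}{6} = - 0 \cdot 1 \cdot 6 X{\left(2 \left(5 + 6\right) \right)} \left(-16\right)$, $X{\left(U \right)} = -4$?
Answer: $24$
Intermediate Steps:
$H{\left(z,j \right)} = 0$ ($H{\left(z,j \right)} = - 3 z 0 \cdot 6 = - 3 \cdot 0 \cdot 6 = \left(-3\right) 0 = 0$)
$g = 24$ ($g = 24 - 6 \left(- 0 \cdot 1 \cdot 6 \left(-4\right) \left(-16\right)\right) = 24 - 6 \left(- 0 \cdot 6 \left(-4\right) \left(-16\right)\right) = 24 - 6 \left(- 0 \left(-4\right) \left(-16\right)\right) = 24 - 6 \left(- 0 \left(-16\right)\right) = 24 - 6 \left(\left(-1\right) 0\right) = 24 - 0 = 24 + 0 = 24$)
$H{\left(-50,-25 \right)} + g = 0 + 24 = 24$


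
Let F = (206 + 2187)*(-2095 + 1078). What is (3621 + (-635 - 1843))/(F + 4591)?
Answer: -1143/2429090 ≈ -0.00047055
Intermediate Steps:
F = -2433681 (F = 2393*(-1017) = -2433681)
(3621 + (-635 - 1843))/(F + 4591) = (3621 + (-635 - 1843))/(-2433681 + 4591) = (3621 - 2478)/(-2429090) = 1143*(-1/2429090) = -1143/2429090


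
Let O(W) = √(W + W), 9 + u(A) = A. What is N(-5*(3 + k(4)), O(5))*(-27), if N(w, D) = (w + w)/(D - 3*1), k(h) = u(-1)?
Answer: -5670 - 1890*√10 ≈ -11647.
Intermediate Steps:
u(A) = -9 + A
k(h) = -10 (k(h) = -9 - 1 = -10)
O(W) = √2*√W (O(W) = √(2*W) = √2*√W)
N(w, D) = 2*w/(-3 + D) (N(w, D) = (2*w)/(D - 3) = (2*w)/(-3 + D) = 2*w/(-3 + D))
N(-5*(3 + k(4)), O(5))*(-27) = (2*(-5*(3 - 10))/(-3 + √2*√5))*(-27) = (2*(-5*(-7))/(-3 + √10))*(-27) = (2*35/(-3 + √10))*(-27) = (70/(-3 + √10))*(-27) = -1890/(-3 + √10)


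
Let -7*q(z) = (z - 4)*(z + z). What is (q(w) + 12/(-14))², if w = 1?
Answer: 0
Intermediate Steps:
q(z) = -2*z*(-4 + z)/7 (q(z) = -(z - 4)*(z + z)/7 = -(-4 + z)*2*z/7 = -2*z*(-4 + z)/7)
(q(w) + 12/(-14))² = ((2/7)*1*(4 - 1*1) + 12/(-14))² = ((2/7)*1*(4 - 1) + 12*(-1/14))² = ((2/7)*1*3 - 6/7)² = (6/7 - 6/7)² = 0² = 0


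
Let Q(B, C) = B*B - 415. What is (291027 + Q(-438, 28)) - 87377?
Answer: 395079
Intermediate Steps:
Q(B, C) = -415 + B² (Q(B, C) = B² - 415 = -415 + B²)
(291027 + Q(-438, 28)) - 87377 = (291027 + (-415 + (-438)²)) - 87377 = (291027 + (-415 + 191844)) - 87377 = (291027 + 191429) - 87377 = 482456 - 87377 = 395079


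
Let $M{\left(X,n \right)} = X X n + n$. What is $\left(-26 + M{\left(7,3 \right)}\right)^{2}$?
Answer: $15376$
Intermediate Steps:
$M{\left(X,n \right)} = n + n X^{2}$ ($M{\left(X,n \right)} = X^{2} n + n = n X^{2} + n = n + n X^{2}$)
$\left(-26 + M{\left(7,3 \right)}\right)^{2} = \left(-26 + 3 \left(1 + 7^{2}\right)\right)^{2} = \left(-26 + 3 \left(1 + 49\right)\right)^{2} = \left(-26 + 3 \cdot 50\right)^{2} = \left(-26 + 150\right)^{2} = 124^{2} = 15376$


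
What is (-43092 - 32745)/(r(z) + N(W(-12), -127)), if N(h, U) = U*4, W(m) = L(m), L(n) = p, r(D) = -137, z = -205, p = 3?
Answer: 25279/215 ≈ 117.58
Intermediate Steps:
L(n) = 3
W(m) = 3
N(h, U) = 4*U
(-43092 - 32745)/(r(z) + N(W(-12), -127)) = (-43092 - 32745)/(-137 + 4*(-127)) = -75837/(-137 - 508) = -75837/(-645) = -75837*(-1/645) = 25279/215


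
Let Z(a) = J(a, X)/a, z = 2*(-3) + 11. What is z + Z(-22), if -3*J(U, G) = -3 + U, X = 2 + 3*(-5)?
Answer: 305/66 ≈ 4.6212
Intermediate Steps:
z = 5 (z = -6 + 11 = 5)
X = -13 (X = 2 - 15 = -13)
J(U, G) = 1 - U/3 (J(U, G) = -(-3 + U)/3 = 1 - U/3)
Z(a) = (1 - a/3)/a
z + Z(-22) = 5 + (⅓)*(3 - 1*(-22))/(-22) = 5 + (⅓)*(-1/22)*(3 + 22) = 5 + (⅓)*(-1/22)*25 = 5 - 25/66 = 305/66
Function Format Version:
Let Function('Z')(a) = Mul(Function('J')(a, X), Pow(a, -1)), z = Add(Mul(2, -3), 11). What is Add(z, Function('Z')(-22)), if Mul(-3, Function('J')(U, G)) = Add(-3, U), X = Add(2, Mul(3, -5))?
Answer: Rational(305, 66) ≈ 4.6212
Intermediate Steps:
z = 5 (z = Add(-6, 11) = 5)
X = -13 (X = Add(2, -15) = -13)
Function('J')(U, G) = Add(1, Mul(Rational(-1, 3), U)) (Function('J')(U, G) = Mul(Rational(-1, 3), Add(-3, U)) = Add(1, Mul(Rational(-1, 3), U)))
Function('Z')(a) = Mul(Pow(a, -1), Add(1, Mul(Rational(-1, 3), a))) (Function('Z')(a) = Mul(Add(1, Mul(Rational(-1, 3), a)), Pow(a, -1)) = Mul(Pow(a, -1), Add(1, Mul(Rational(-1, 3), a))))
Add(z, Function('Z')(-22)) = Add(5, Mul(Rational(1, 3), Pow(-22, -1), Add(3, Mul(-1, -22)))) = Add(5, Mul(Rational(1, 3), Rational(-1, 22), Add(3, 22))) = Add(5, Mul(Rational(1, 3), Rational(-1, 22), 25)) = Add(5, Rational(-25, 66)) = Rational(305, 66)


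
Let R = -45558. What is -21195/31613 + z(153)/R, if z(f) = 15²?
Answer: -108079415/160025006 ≈ -0.67539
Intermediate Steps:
z(f) = 225
-21195/31613 + z(153)/R = -21195/31613 + 225/(-45558) = -21195*1/31613 + 225*(-1/45558) = -21195/31613 - 25/5062 = -108079415/160025006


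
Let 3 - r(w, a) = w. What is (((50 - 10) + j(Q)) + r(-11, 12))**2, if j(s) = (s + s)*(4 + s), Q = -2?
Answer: 2116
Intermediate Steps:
r(w, a) = 3 - w
j(s) = 2*s*(4 + s) (j(s) = (2*s)*(4 + s) = 2*s*(4 + s))
(((50 - 10) + j(Q)) + r(-11, 12))**2 = (((50 - 10) + 2*(-2)*(4 - 2)) + (3 - 1*(-11)))**2 = ((40 + 2*(-2)*2) + (3 + 11))**2 = ((40 - 8) + 14)**2 = (32 + 14)**2 = 46**2 = 2116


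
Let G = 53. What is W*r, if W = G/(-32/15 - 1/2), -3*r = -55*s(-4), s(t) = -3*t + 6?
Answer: -524700/79 ≈ -6641.8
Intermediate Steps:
s(t) = 6 - 3*t
r = 330 (r = -(-55)*(6 - 3*(-4))/3 = -(-55)*(6 + 12)/3 = -(-55)*18/3 = -1/3*(-990) = 330)
W = -1590/79 (W = 53/(-32/15 - 1/2) = 53/(-79/30) = 53*(-30/79) = -1590/79 ≈ -20.127)
W*r = -1590/79*330 = -524700/79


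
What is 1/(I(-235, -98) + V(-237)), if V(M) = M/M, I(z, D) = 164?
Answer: 1/165 ≈ 0.0060606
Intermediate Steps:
V(M) = 1
1/(I(-235, -98) + V(-237)) = 1/(164 + 1) = 1/165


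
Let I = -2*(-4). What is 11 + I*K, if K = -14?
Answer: -101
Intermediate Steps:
I = 8
11 + I*K = 11 + 8*(-14) = 11 - 112 = -101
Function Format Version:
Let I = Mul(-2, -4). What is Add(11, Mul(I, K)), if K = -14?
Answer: -101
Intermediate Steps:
I = 8
Add(11, Mul(I, K)) = Add(11, Mul(8, -14)) = Add(11, -112) = -101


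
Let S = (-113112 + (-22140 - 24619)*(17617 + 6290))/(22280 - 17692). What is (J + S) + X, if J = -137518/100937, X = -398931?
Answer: -297590760800545/463098956 ≈ -6.4261e+5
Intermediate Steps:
J = -137518/100937 (J = -137518*1/100937 = -137518/100937 ≈ -1.3624)
S = -1117980525/4588 (S = (-113112 - 46759*23907)/4588 = (-113112 - 1117867413)*(1/4588) = -1117980525*1/4588 = -1117980525/4588 ≈ -2.4368e+5)
(J + S) + X = (-137518/100937 - 1117980525/4588) - 398931 = -112846231184509/463098956 - 398931 = -297590760800545/463098956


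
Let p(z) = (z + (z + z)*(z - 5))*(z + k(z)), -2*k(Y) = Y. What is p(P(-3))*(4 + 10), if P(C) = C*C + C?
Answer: 756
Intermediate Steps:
P(C) = C + C**2 (P(C) = C**2 + C = C + C**2)
k(Y) = -Y/2
p(z) = z*(z + 2*z*(-5 + z))/2 (p(z) = (z + (z + z)*(z - 5))*(z - z/2) = (z + (2*z)*(-5 + z))*(z/2) = (z + 2*z*(-5 + z))*(z/2) = z*(z + 2*z*(-5 + z))/2)
p(P(-3))*(4 + 10) = ((-3*(1 - 3))**2*(-9/2 - 3*(1 - 3)))*(4 + 10) = ((-3*(-2))**2*(-9/2 - 3*(-2)))*14 = (6**2*(-9/2 + 6))*14 = (36*(3/2))*14 = 54*14 = 756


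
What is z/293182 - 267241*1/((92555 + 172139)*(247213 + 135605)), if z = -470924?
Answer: -23859315970739135/14854011452997972 ≈ -1.6063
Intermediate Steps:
z/293182 - 267241*1/((92555 + 172139)*(247213 + 135605)) = -470924/293182 - 267241*1/((92555 + 172139)*(247213 + 135605)) = -470924*1/293182 - 267241/(264694*382818) = -235462/146591 - 267241/101329627692 = -23859315970739135/14854011452997972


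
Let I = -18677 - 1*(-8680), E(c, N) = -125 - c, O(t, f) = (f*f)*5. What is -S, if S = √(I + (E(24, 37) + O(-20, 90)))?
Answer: -√30354 ≈ -174.22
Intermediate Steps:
O(t, f) = 5*f² (O(t, f) = f²*5 = 5*f²)
I = -9997 (I = -18677 + 8680 = -9997)
S = √30354 (S = √(-9997 + ((-125 - 1*24) + 5*90²)) = √(-9997 + ((-125 - 24) + 5*8100)) = √(-9997 + (-149 + 40500)) = √(-9997 + 40351) = √30354 ≈ 174.22)
-S = -√30354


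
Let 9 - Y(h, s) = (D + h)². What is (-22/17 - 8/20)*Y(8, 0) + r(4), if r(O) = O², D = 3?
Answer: 17488/85 ≈ 205.74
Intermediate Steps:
Y(h, s) = 9 - (3 + h)²
(-22/17 - 8/20)*Y(8, 0) + r(4) = (-22/17 - 8/20)*(9 - (3 + 8)²) + 4² = (-22*1/17 - 8*1/20)*(9 - 1*11²) + 16 = (-22/17 - ⅖)*(9 - 1*121) + 16 = -144*(9 - 121)/85 + 16 = -144/85*(-112) + 16 = 16128/85 + 16 = 17488/85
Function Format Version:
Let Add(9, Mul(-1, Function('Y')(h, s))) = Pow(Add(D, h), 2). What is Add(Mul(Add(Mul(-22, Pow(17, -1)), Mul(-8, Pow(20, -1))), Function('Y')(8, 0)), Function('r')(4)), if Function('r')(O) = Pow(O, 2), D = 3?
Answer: Rational(17488, 85) ≈ 205.74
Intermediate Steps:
Function('Y')(h, s) = Add(9, Mul(-1, Pow(Add(3, h), 2)))
Add(Mul(Add(Mul(-22, Pow(17, -1)), Mul(-8, Pow(20, -1))), Function('Y')(8, 0)), Function('r')(4)) = Add(Mul(Add(Mul(-22, Pow(17, -1)), Mul(-8, Pow(20, -1))), Add(9, Mul(-1, Pow(Add(3, 8), 2)))), Pow(4, 2)) = Add(Mul(Add(Mul(-22, Rational(1, 17)), Mul(-8, Rational(1, 20))), Add(9, Mul(-1, Pow(11, 2)))), 16) = Add(Mul(Add(Rational(-22, 17), Rational(-2, 5)), Add(9, Mul(-1, 121))), 16) = Add(Mul(Rational(-144, 85), Add(9, -121)), 16) = Add(Mul(Rational(-144, 85), -112), 16) = Add(Rational(16128, 85), 16) = Rational(17488, 85)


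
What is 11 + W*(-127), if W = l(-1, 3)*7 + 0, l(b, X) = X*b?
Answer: 2678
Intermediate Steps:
W = -21 (W = (3*(-1))*7 + 0 = -3*7 + 0 = -21 + 0 = -21)
11 + W*(-127) = 11 - 21*(-127) = 11 + 2667 = 2678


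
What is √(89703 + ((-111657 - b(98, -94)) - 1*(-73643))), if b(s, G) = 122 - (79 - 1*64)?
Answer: √51582 ≈ 227.12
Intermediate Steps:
b(s, G) = 107 (b(s, G) = 122 - (79 - 64) = 122 - 1*15 = 122 - 15 = 107)
√(89703 + ((-111657 - b(98, -94)) - 1*(-73643))) = √(89703 + ((-111657 - 1*107) - 1*(-73643))) = √(89703 + ((-111657 - 107) + 73643)) = √(89703 + (-111764 + 73643)) = √(89703 - 38121) = √51582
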